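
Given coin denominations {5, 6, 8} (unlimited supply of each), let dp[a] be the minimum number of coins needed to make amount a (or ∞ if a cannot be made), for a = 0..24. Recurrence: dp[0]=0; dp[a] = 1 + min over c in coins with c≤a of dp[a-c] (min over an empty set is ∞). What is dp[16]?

 a  0  1  2  3  4  5  6  7  8  9 10 11 12 13 14 15 16 17 18 19 20 21 22 23 24
dp  0  -  -  -  -  1  1  -  1  -  2  2  2  2  2  3  2  3  3  3  3  3  3  4  3
(- denotes ∞ / unreachable)

2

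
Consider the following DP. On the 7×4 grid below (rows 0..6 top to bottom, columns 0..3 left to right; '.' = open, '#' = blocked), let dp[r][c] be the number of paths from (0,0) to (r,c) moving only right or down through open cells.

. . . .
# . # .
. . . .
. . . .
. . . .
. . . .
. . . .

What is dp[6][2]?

5

r\c   0   1   2   3
  0   1   1   1   1
  1   0   1   0   1
  2   0   1   1   2
  3   0   1   2   4
  4   0   1   3   7
  5   0   1   4  11
  6   0   1   5  16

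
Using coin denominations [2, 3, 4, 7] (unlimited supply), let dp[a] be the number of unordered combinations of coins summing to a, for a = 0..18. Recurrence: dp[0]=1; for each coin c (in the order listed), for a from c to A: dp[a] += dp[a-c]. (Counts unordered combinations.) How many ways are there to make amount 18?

after  coin     0     1     2     3     4     5     6     7     8     9    10    11    12    13    14    15    16    17    18
          2     1     0     1     0     1     0     1     0     1     0     1     0     1     0     1     0     1     0     1
          3     1     0     1     1     1     1     2     1     2     2     2     2     3     2     3     3     3     3     4
          4     1     0     1     1     2     1     3     2     4     3     5     4     7     5     8     7    10     8    12
          7     1     0     1     1     2     1     3     3     4     4     6     6     8     8    11    11    14    14    18

18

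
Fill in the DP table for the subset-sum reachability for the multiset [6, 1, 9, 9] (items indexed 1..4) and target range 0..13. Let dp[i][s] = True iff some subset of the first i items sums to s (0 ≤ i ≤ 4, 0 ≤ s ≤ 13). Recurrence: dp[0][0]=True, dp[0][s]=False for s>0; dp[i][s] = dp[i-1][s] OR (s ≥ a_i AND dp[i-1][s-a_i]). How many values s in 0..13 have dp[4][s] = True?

6

i\s   0   1   2   3   4   5   6   7   8   9  10  11  12  13
  0   T   F   F   F   F   F   F   F   F   F   F   F   F   F
  1   T   F   F   F   F   F   T   F   F   F   F   F   F   F
  2   T   T   F   F   F   F   T   T   F   F   F   F   F   F
  3   T   T   F   F   F   F   T   T   F   T   T   F   F   F
  4   T   T   F   F   F   F   T   T   F   T   T   F   F   F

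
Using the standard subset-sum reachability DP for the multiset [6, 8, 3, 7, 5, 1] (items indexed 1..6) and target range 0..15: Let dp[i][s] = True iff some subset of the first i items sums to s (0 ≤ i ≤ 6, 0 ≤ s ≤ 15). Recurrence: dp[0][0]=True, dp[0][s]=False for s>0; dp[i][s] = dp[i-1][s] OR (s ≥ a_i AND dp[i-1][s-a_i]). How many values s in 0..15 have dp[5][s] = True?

i\s   0   1   2   3   4   5   6   7   8   9  10  11  12  13  14  15
  0   T   F   F   F   F   F   F   F   F   F   F   F   F   F   F   F
  1   T   F   F   F   F   F   T   F   F   F   F   F   F   F   F   F
  2   T   F   F   F   F   F   T   F   T   F   F   F   F   F   T   F
  3   T   F   F   T   F   F   T   F   T   T   F   T   F   F   T   F
  4   T   F   F   T   F   F   T   T   T   T   T   T   F   T   T   T
  5   T   F   F   T   F   T   T   T   T   T   T   T   T   T   T   T
  6   T   T   F   T   T   T   T   T   T   T   T   T   T   T   T   T

13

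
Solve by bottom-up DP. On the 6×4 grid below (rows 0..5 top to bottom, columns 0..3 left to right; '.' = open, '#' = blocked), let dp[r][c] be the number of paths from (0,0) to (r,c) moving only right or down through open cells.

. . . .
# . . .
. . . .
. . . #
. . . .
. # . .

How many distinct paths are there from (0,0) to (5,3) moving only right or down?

r\c   0   1   2   3
  0   1   1   1   1
  1   0   1   2   3
  2   0   1   3   6
  3   0   1   4   0
  4   0   1   5   5
  5   0   0   5  10

10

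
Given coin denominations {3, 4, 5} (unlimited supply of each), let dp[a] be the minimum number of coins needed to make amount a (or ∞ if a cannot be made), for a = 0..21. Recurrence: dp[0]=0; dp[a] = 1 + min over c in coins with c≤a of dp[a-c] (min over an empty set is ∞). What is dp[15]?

3

 a  0  1  2  3  4  5  6  7  8  9 10 11 12 13 14 15 16 17 18 19 20 21
dp  0  -  -  1  1  1  2  2  2  2  2  3  3  3  3  3  4  4  4  4  4  5
(- denotes ∞ / unreachable)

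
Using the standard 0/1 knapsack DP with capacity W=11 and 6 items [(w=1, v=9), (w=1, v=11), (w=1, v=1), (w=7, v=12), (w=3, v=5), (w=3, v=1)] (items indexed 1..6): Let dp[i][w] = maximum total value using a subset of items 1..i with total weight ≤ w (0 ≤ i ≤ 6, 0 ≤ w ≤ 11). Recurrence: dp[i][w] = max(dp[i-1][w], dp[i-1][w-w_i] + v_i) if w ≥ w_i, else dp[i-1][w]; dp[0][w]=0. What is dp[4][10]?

33

i\w   0   1   2   3   4   5   6   7   8   9  10  11
  0   0   0   0   0   0   0   0   0   0   0   0   0
  1   0   9   9   9   9   9   9   9   9   9   9   9
  2   0  11  20  20  20  20  20  20  20  20  20  20
  3   0  11  20  21  21  21  21  21  21  21  21  21
  4   0  11  20  21  21  21  21  21  23  32  33  33
  5   0  11  20  21  21  25  26  26  26  32  33  33
  6   0  11  20  21  21  25  26  26  26  32  33  33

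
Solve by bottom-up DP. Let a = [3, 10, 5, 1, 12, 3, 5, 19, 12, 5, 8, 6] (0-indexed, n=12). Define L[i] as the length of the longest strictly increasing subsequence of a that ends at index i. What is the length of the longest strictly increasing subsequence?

   i    0    1    2    3    4    5    6    7    8    9   10   11
a[i]    3   10    5    1   12    3    5   19   12    5    8    6
L[i]    1    2    2    1    3    2    3    4    4    3    4    4

4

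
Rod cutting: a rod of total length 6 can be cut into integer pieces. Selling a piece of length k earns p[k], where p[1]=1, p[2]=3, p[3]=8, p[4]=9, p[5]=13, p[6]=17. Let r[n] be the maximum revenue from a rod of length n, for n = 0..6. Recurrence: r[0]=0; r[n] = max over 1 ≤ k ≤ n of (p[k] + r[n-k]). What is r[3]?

8

   n    0    1    2    3    4    5    6
r[n]    0    1    3    8    9   13   17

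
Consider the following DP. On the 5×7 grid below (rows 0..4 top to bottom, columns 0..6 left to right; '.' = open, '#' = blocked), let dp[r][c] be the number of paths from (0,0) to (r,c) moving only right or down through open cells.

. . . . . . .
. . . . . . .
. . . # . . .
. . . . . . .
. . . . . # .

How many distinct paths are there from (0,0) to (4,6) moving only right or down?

44

r\c   0   1   2   3   4   5   6
  0   1   1   1   1   1   1   1
  1   1   2   3   4   5   6   7
  2   1   3   6   0   5  11  18
  3   1   4  10  10  15  26  44
  4   1   5  15  25  40   0  44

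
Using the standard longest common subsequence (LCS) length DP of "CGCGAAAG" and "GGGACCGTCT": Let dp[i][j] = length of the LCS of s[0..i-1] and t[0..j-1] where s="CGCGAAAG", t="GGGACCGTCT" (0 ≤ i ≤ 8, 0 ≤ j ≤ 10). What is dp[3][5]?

2

   ''  G  G  G  A  C  C  G  T  C  T
''  0  0  0  0  0  0  0  0  0  0  0
 C  0  0  0  0  0  1  1  1  1  1  1
 G  0  1  1  1  1  1  1  2  2  2  2
 C  0  1  1  1  1  2  2  2  2  3  3
 G  0  1  2  2  2  2  2  3  3  3  3
 A  0  1  2  2  3  3  3  3  3  3  3
 A  0  1  2  2  3  3  3  3  3  3  3
 A  0  1  2  2  3  3  3  3  3  3  3
 G  0  1  2  3  3  3  3  4  4  4  4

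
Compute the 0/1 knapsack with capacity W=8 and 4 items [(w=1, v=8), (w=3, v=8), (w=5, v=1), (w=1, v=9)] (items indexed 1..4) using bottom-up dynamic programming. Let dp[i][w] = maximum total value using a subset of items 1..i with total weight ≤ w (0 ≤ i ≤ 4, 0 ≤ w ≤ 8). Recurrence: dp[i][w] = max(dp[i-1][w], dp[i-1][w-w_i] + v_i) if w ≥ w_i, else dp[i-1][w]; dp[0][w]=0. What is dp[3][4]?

16

i\w   0   1   2   3   4   5   6   7   8
  0   0   0   0   0   0   0   0   0   0
  1   0   8   8   8   8   8   8   8   8
  2   0   8   8   8  16  16  16  16  16
  3   0   8   8   8  16  16  16  16  16
  4   0   9  17  17  17  25  25  25  25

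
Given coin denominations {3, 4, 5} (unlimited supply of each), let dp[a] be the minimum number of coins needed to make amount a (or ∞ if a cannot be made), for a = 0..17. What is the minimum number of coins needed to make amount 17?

4

 a  0  1  2  3  4  5  6  7  8  9 10 11 12 13 14 15 16 17
dp  0  -  -  1  1  1  2  2  2  2  2  3  3  3  3  3  4  4
(- denotes ∞ / unreachable)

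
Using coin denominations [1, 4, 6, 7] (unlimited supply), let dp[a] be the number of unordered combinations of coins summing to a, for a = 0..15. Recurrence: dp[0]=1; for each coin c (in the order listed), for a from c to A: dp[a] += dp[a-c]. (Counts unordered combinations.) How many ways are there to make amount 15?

after  coin     0     1     2     3     4     5     6     7     8     9    10    11    12    13    14    15
          1     1     1     1     1     1     1     1     1     1     1     1     1     1     1     1     1
          4     1     1     1     1     2     2     2     2     3     3     3     3     4     4     4     4
          6     1     1     1     1     2     2     3     3     4     4     5     5     7     7     8     8
          7     1     1     1     1     2     2     3     4     5     5     6     7     9    10    12    13

13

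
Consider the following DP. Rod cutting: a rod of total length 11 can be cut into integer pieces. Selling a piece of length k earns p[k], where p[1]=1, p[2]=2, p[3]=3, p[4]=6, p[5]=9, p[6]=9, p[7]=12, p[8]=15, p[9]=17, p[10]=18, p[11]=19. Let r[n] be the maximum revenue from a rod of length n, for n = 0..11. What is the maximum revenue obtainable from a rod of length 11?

   n    0    1    2    3    4    5    6    7    8    9   10   11
r[n]    0    1    2    3    6    9   10   12   15   17   18   19

19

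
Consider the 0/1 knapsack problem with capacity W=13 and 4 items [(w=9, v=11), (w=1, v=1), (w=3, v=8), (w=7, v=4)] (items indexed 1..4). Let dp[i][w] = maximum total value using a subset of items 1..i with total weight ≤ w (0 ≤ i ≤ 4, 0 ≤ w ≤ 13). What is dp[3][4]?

i\w   0   1   2   3   4   5   6   7   8   9  10  11  12  13
  0   0   0   0   0   0   0   0   0   0   0   0   0   0   0
  1   0   0   0   0   0   0   0   0   0  11  11  11  11  11
  2   0   1   1   1   1   1   1   1   1  11  12  12  12  12
  3   0   1   1   8   9   9   9   9   9  11  12  12  19  20
  4   0   1   1   8   9   9   9   9   9  11  12  13  19  20

9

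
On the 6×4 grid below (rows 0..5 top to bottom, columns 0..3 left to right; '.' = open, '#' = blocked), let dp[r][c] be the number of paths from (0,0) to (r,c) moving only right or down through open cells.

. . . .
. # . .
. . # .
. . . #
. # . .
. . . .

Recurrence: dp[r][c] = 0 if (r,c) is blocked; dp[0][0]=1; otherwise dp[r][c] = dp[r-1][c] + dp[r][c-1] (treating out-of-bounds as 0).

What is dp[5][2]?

3

r\c   0   1   2   3
  0   1   1   1   1
  1   1   0   1   2
  2   1   1   0   2
  3   1   2   2   0
  4   1   0   2   2
  5   1   1   3   5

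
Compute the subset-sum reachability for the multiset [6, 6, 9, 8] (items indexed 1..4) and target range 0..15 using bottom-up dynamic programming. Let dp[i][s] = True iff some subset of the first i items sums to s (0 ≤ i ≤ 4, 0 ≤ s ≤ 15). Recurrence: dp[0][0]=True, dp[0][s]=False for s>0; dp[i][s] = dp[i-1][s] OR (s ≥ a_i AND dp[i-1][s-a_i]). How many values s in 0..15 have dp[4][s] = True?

i\s   0   1   2   3   4   5   6   7   8   9  10  11  12  13  14  15
  0   T   F   F   F   F   F   F   F   F   F   F   F   F   F   F   F
  1   T   F   F   F   F   F   T   F   F   F   F   F   F   F   F   F
  2   T   F   F   F   F   F   T   F   F   F   F   F   T   F   F   F
  3   T   F   F   F   F   F   T   F   F   T   F   F   T   F   F   T
  4   T   F   F   F   F   F   T   F   T   T   F   F   T   F   T   T

7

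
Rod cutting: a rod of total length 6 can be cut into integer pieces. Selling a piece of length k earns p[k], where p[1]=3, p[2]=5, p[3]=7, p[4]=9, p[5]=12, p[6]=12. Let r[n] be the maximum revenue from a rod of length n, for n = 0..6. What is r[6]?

   n    0    1    2    3    4    5    6
r[n]    0    3    6    9   12   15   18

18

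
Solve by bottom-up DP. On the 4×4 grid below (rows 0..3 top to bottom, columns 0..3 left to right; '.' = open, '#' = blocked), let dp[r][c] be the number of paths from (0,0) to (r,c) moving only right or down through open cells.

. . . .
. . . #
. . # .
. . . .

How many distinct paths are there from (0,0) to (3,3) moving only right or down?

4

r\c   0   1   2   3
  0   1   1   1   1
  1   1   2   3   0
  2   1   3   0   0
  3   1   4   4   4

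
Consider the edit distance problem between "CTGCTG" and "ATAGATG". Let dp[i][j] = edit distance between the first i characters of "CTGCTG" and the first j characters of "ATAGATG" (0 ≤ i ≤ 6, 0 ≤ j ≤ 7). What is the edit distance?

   ''  A  T  A  G  A  T  G
''  0  1  2  3  4  5  6  7
 C  1  1  2  3  4  5  6  7
 T  2  2  1  2  3  4  5  6
 G  3  3  2  2  2  3  4  5
 C  4  4  3  3  3  3  4  5
 T  5  5  4  4  4  4  3  4
 G  6  6  5  5  4  5  4  3

3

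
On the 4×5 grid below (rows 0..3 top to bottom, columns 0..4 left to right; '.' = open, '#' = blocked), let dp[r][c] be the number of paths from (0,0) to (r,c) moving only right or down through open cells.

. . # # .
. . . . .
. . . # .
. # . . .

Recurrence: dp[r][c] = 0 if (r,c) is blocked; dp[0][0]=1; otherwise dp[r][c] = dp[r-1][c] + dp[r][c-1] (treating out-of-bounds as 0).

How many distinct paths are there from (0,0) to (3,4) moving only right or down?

r\c   0   1   2   3   4
  0   1   1   0   0   0
  1   1   2   2   2   2
  2   1   3   5   0   2
  3   1   0   5   5   7

7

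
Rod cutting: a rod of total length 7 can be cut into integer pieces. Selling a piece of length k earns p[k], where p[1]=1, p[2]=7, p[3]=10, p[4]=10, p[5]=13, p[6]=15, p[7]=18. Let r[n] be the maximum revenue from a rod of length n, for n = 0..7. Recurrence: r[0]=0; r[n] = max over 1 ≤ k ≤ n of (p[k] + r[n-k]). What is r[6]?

21

   n    0    1    2    3    4    5    6    7
r[n]    0    1    7   10   14   17   21   24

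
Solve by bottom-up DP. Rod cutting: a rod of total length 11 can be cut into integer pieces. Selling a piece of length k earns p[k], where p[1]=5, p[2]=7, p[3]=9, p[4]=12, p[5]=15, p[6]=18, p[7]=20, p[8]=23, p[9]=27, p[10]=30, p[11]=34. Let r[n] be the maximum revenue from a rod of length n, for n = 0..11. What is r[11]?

   n    0    1    2    3    4    5    6    7    8    9   10   11
r[n]    0    5   10   15   20   25   30   35   40   45   50   55

55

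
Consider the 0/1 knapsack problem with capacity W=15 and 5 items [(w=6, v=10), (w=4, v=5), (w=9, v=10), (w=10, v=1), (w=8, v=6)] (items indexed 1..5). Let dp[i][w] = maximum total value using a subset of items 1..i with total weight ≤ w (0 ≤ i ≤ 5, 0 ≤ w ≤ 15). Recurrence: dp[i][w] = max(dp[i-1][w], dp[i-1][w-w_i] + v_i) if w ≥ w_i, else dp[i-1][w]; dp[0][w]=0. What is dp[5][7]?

i\w   0   1   2   3   4   5   6   7   8   9  10  11  12  13  14  15
  0   0   0   0   0   0   0   0   0   0   0   0   0   0   0   0   0
  1   0   0   0   0   0   0  10  10  10  10  10  10  10  10  10  10
  2   0   0   0   0   5   5  10  10  10  10  15  15  15  15  15  15
  3   0   0   0   0   5   5  10  10  10  10  15  15  15  15  15  20
  4   0   0   0   0   5   5  10  10  10  10  15  15  15  15  15  20
  5   0   0   0   0   5   5  10  10  10  10  15  15  15  15  16  20

10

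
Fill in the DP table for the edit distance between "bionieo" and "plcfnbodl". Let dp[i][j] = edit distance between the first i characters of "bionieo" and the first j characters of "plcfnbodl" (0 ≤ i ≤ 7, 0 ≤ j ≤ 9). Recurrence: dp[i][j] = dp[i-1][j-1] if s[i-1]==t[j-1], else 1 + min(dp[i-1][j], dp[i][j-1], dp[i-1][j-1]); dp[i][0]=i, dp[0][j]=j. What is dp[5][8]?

   ''  p  l  c  f  n  b  o  d  l
''  0  1  2  3  4  5  6  7  8  9
 b  1  1  2  3  4  5  5  6  7  8
 i  2  2  2  3  4  5  6  6  7  8
 o  3  3  3  3  4  5  6  6  7  8
 n  4  4  4  4  4  4  5  6  7  8
 i  5  5  5  5  5  5  5  6  7  8
 e  6  6  6  6  6  6  6  6  7  8
 o  7  7  7  7  7  7  7  6  7  8

7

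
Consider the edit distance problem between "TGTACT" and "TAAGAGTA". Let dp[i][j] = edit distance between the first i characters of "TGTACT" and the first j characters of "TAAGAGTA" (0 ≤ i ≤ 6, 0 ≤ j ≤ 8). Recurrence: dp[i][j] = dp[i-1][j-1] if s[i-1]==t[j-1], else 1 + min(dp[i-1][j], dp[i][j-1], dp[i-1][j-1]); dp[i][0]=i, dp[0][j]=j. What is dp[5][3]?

   ''  T  A  A  G  A  G  T  A
''  0  1  2  3  4  5  6  7  8
 T  1  0  1  2  3  4  5  6  7
 G  2  1  1  2  2  3  4  5  6
 T  3  2  2  2  3  3  4  4  5
 A  4  3  2  2  3  3  4  5  4
 C  5  4  3  3  3  4  4  5  5
 T  6  5  4  4  4  4  5  4  5

3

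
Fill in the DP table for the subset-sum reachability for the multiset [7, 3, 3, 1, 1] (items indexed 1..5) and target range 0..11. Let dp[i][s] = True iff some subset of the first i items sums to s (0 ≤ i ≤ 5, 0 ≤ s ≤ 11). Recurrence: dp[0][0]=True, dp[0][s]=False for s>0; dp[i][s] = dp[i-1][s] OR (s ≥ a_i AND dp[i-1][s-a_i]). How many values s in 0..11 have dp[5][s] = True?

12

i\s   0   1   2   3   4   5   6   7   8   9  10  11
  0   T   F   F   F   F   F   F   F   F   F   F   F
  1   T   F   F   F   F   F   F   T   F   F   F   F
  2   T   F   F   T   F   F   F   T   F   F   T   F
  3   T   F   F   T   F   F   T   T   F   F   T   F
  4   T   T   F   T   T   F   T   T   T   F   T   T
  5   T   T   T   T   T   T   T   T   T   T   T   T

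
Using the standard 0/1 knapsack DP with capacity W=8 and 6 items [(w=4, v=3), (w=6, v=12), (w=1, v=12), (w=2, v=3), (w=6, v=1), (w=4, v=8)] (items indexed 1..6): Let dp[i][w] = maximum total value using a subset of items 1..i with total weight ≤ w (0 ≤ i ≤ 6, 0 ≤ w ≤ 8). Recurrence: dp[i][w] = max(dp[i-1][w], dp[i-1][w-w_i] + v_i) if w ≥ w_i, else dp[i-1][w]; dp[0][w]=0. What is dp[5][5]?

15

i\w   0   1   2   3   4   5   6   7   8
  0   0   0   0   0   0   0   0   0   0
  1   0   0   0   0   3   3   3   3   3
  2   0   0   0   0   3   3  12  12  12
  3   0  12  12  12  12  15  15  24  24
  4   0  12  12  15  15  15  15  24  24
  5   0  12  12  15  15  15  15  24  24
  6   0  12  12  15  15  20  20  24  24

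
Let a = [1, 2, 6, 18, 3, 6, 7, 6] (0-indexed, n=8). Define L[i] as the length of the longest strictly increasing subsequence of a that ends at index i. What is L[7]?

   i    0    1    2    3    4    5    6    7
a[i]    1    2    6   18    3    6    7    6
L[i]    1    2    3    4    3    4    5    4

4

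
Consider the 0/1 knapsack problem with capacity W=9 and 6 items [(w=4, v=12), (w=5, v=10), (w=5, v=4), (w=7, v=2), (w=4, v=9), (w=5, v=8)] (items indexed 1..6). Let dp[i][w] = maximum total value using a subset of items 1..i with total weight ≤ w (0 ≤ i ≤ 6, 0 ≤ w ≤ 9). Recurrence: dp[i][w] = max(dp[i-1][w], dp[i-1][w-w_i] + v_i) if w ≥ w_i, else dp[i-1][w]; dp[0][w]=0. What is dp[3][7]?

12

i\w   0   1   2   3   4   5   6   7   8   9
  0   0   0   0   0   0   0   0   0   0   0
  1   0   0   0   0  12  12  12  12  12  12
  2   0   0   0   0  12  12  12  12  12  22
  3   0   0   0   0  12  12  12  12  12  22
  4   0   0   0   0  12  12  12  12  12  22
  5   0   0   0   0  12  12  12  12  21  22
  6   0   0   0   0  12  12  12  12  21  22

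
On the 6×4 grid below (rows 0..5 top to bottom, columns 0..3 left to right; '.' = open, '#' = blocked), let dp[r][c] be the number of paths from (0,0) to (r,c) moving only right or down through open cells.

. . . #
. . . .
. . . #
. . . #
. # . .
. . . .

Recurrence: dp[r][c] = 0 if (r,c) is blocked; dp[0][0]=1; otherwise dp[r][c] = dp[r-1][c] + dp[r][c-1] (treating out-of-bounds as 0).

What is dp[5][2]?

11

r\c   0   1   2   3
  0   1   1   1   0
  1   1   2   3   3
  2   1   3   6   0
  3   1   4  10   0
  4   1   0  10  10
  5   1   1  11  21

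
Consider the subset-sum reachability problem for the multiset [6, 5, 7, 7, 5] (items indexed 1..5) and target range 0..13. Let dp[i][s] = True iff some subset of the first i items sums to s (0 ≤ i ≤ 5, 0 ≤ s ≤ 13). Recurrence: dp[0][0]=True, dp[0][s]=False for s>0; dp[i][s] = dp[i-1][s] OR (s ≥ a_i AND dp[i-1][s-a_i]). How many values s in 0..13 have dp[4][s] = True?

7

i\s   0   1   2   3   4   5   6   7   8   9  10  11  12  13
  0   T   F   F   F   F   F   F   F   F   F   F   F   F   F
  1   T   F   F   F   F   F   T   F   F   F   F   F   F   F
  2   T   F   F   F   F   T   T   F   F   F   F   T   F   F
  3   T   F   F   F   F   T   T   T   F   F   F   T   T   T
  4   T   F   F   F   F   T   T   T   F   F   F   T   T   T
  5   T   F   F   F   F   T   T   T   F   F   T   T   T   T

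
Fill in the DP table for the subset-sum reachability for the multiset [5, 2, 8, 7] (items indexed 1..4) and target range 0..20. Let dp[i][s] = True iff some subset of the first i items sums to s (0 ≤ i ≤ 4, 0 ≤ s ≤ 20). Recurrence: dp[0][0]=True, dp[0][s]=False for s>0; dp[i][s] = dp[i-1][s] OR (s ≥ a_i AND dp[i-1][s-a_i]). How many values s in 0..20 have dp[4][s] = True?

13

i\s   0   1   2   3   4   5   6   7   8   9  10  11  12  13  14  15  16  17  18  19  20
  0   T   F   F   F   F   F   F   F   F   F   F   F   F   F   F   F   F   F   F   F   F
  1   T   F   F   F   F   T   F   F   F   F   F   F   F   F   F   F   F   F   F   F   F
  2   T   F   T   F   F   T   F   T   F   F   F   F   F   F   F   F   F   F   F   F   F
  3   T   F   T   F   F   T   F   T   T   F   T   F   F   T   F   T   F   F   F   F   F
  4   T   F   T   F   F   T   F   T   T   T   T   F   T   T   T   T   F   T   F   F   T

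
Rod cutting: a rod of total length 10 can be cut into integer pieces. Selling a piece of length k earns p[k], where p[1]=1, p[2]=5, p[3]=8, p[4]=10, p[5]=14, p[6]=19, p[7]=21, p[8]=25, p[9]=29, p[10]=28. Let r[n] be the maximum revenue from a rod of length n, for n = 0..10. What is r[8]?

25

   n    0    1    2    3    4    5    6    7    8    9   10
r[n]    0    1    5    8   10   14   19   21   25   29   30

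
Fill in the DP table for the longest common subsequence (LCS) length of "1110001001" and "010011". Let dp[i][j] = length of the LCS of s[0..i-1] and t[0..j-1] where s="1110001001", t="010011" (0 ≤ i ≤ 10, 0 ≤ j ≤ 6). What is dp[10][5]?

   ''  0  1  0  0  1  1
''  0  0  0  0  0  0  0
 1  0  0  1  1  1  1  1
 1  0  0  1  1  1  2  2
 1  0  0  1  1  1  2  3
 0  0  1  1  2  2  2  3
 0  0  1  1  2  3  3  3
 0  0  1  1  2  3  3  3
 1  0  1  2  2  3  4  4
 0  0  1  2  3  3  4  4
 0  0  1  2  3  4  4  4
 1  0  1  2  3  4  5  5

5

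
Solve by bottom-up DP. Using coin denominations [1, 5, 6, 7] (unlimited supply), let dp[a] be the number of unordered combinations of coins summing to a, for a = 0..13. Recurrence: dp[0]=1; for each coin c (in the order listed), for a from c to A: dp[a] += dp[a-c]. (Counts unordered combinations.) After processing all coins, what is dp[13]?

9

after  coin     0     1     2     3     4     5     6     7     8     9    10    11    12    13
          1     1     1     1     1     1     1     1     1     1     1     1     1     1     1
          5     1     1     1     1     1     2     2     2     2     2     3     3     3     3
          6     1     1     1     1     1     2     3     3     3     3     4     5     6     6
          7     1     1     1     1     1     2     3     4     4     4     5     6     8     9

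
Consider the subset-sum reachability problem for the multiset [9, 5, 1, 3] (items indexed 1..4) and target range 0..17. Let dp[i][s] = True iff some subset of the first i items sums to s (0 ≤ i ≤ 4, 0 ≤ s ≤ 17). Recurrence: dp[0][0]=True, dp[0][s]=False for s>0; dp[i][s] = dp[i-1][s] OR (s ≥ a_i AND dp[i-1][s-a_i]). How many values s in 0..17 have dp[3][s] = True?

i\s   0   1   2   3   4   5   6   7   8   9  10  11  12  13  14  15  16  17
  0   T   F   F   F   F   F   F   F   F   F   F   F   F   F   F   F   F   F
  1   T   F   F   F   F   F   F   F   F   T   F   F   F   F   F   F   F   F
  2   T   F   F   F   F   T   F   F   F   T   F   F   F   F   T   F   F   F
  3   T   T   F   F   F   T   T   F   F   T   T   F   F   F   T   T   F   F
  4   T   T   F   T   T   T   T   F   T   T   T   F   T   T   T   T   F   T

8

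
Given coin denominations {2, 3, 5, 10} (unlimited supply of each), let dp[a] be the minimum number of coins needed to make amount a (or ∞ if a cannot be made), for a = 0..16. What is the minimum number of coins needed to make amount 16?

3

 a  0  1  2  3  4  5  6  7  8  9 10 11 12 13 14 15 16
dp  0  -  1  1  2  1  2  2  2  3  1  3  2  2  3  2  3
(- denotes ∞ / unreachable)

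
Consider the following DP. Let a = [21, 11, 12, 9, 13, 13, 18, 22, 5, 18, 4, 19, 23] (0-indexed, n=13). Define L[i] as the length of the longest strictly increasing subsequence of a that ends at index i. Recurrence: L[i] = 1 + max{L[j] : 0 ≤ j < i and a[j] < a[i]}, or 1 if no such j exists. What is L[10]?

   i    0    1    2    3    4    5    6    7    8    9   10   11   12
a[i]   21   11   12    9   13   13   18   22    5   18    4   19   23
L[i]    1    1    2    1    3    3    4    5    1    4    1    5    6

1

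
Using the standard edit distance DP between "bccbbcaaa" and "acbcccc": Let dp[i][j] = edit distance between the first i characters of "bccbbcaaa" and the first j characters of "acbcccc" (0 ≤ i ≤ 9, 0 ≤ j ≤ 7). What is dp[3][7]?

   ''  a  c  b  c  c  c  c
''  0  1  2  3  4  5  6  7
 b  1  1  2  2  3  4  5  6
 c  2  2  1  2  2  3  4  5
 c  3  3  2  2  2  2  3  4
 b  4  4  3  2  3  3  3  4
 b  5  5  4  3  3  4  4  4
 c  6  6  5  4  3  3  4  4
 a  7  6  6  5  4  4  4  5
 a  8  7  7  6  5  5  5  5
 a  9  8  8  7  6  6  6  6

4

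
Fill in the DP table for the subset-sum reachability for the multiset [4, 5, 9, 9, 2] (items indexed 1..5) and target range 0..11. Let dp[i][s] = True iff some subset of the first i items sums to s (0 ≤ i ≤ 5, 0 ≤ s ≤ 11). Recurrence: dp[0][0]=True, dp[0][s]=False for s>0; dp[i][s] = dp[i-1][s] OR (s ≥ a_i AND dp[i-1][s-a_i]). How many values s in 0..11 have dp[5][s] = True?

8

i\s   0   1   2   3   4   5   6   7   8   9  10  11
  0   T   F   F   F   F   F   F   F   F   F   F   F
  1   T   F   F   F   T   F   F   F   F   F   F   F
  2   T   F   F   F   T   T   F   F   F   T   F   F
  3   T   F   F   F   T   T   F   F   F   T   F   F
  4   T   F   F   F   T   T   F   F   F   T   F   F
  5   T   F   T   F   T   T   T   T   F   T   F   T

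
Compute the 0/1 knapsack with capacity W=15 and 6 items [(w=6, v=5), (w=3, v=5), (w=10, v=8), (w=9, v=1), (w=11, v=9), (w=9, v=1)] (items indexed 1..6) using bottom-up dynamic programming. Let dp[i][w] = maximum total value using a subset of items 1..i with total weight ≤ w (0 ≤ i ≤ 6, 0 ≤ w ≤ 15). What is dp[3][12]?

i\w   0   1   2   3   4   5   6   7   8   9  10  11  12  13  14  15
  0   0   0   0   0   0   0   0   0   0   0   0   0   0   0   0   0
  1   0   0   0   0   0   0   5   5   5   5   5   5   5   5   5   5
  2   0   0   0   5   5   5   5   5   5  10  10  10  10  10  10  10
  3   0   0   0   5   5   5   5   5   5  10  10  10  10  13  13  13
  4   0   0   0   5   5   5   5   5   5  10  10  10  10  13  13  13
  5   0   0   0   5   5   5   5   5   5  10  10  10  10  13  14  14
  6   0   0   0   5   5   5   5   5   5  10  10  10  10  13  14  14

10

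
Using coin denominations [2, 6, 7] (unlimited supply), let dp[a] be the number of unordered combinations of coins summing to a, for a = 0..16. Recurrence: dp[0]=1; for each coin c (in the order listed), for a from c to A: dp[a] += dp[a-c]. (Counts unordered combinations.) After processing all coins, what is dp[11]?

after  coin     0     1     2     3     4     5     6     7     8     9    10    11    12    13    14    15    16
          2     1     0     1     0     1     0     1     0     1     0     1     0     1     0     1     0     1
          6     1     0     1     0     1     0     2     0     2     0     2     0     3     0     3     0     3
          7     1     0     1     0     1     0     2     1     2     1     2     1     3     2     4     2     4

1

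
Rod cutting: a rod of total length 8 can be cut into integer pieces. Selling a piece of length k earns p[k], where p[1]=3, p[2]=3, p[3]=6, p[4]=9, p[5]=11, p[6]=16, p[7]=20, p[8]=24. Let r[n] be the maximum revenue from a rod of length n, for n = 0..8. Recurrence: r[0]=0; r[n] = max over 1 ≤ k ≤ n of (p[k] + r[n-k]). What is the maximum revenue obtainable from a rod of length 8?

   n    0    1    2    3    4    5    6    7    8
r[n]    0    3    6    9   12   15   18   21   24

24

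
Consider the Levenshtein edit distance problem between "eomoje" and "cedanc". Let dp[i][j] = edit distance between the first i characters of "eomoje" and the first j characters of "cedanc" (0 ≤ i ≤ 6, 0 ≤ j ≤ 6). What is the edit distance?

   ''  c  e  d  a  n  c
''  0  1  2  3  4  5  6
 e  1  1  1  2  3  4  5
 o  2  2  2  2  3  4  5
 m  3  3  3  3  3  4  5
 o  4  4  4  4  4  4  5
 j  5  5  5  5  5  5  5
 e  6  6  5  6  6  6  6

6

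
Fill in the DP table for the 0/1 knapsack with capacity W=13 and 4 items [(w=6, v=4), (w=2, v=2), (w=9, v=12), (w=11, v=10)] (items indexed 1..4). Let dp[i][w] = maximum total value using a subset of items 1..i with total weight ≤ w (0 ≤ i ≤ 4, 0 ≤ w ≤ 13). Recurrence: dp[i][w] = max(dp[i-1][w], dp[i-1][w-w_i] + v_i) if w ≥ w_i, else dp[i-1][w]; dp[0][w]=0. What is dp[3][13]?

14

i\w   0   1   2   3   4   5   6   7   8   9  10  11  12  13
  0   0   0   0   0   0   0   0   0   0   0   0   0   0   0
  1   0   0   0   0   0   0   4   4   4   4   4   4   4   4
  2   0   0   2   2   2   2   4   4   6   6   6   6   6   6
  3   0   0   2   2   2   2   4   4   6  12  12  14  14  14
  4   0   0   2   2   2   2   4   4   6  12  12  14  14  14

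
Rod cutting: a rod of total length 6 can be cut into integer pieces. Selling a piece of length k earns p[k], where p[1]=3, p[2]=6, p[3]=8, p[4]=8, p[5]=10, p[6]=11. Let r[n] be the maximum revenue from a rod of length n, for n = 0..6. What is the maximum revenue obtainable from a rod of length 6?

18

   n    0    1    2    3    4    5    6
r[n]    0    3    6    9   12   15   18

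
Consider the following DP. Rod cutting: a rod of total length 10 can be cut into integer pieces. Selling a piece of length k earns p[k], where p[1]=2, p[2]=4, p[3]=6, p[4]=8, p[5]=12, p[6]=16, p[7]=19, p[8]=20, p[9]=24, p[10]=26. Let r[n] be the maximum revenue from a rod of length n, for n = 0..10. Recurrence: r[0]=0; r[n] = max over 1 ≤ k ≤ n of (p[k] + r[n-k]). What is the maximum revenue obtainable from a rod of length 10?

26

   n    0    1    2    3    4    5    6    7    8    9   10
r[n]    0    2    4    6    8   12   16   19   21   24   26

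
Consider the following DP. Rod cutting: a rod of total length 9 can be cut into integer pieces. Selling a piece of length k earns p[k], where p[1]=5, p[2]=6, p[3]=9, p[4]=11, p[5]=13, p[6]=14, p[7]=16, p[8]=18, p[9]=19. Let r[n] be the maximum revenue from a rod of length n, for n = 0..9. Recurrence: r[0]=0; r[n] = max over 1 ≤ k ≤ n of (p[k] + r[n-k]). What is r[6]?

30

   n    0    1    2    3    4    5    6    7    8    9
r[n]    0    5   10   15   20   25   30   35   40   45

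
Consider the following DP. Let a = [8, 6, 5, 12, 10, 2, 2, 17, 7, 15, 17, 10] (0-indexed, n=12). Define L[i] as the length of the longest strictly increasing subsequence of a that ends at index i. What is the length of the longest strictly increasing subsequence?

4

   i    0    1    2    3    4    5    6    7    8    9   10   11
a[i]    8    6    5   12   10    2    2   17    7   15   17   10
L[i]    1    1    1    2    2    1    1    3    2    3    4    3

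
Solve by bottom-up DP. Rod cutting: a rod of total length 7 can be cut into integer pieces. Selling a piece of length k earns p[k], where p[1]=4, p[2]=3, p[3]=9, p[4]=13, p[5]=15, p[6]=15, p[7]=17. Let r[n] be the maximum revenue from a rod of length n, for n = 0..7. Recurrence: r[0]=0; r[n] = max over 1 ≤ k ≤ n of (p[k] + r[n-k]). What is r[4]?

16

   n    0    1    2    3    4    5    6    7
r[n]    0    4    8   12   16   20   24   28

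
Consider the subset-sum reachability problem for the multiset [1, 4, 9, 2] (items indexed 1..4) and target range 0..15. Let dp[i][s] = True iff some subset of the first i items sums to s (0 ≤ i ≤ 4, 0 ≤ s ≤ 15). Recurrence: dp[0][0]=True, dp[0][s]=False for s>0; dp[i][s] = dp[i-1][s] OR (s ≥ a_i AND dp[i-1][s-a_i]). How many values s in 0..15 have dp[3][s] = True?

8

i\s   0   1   2   3   4   5   6   7   8   9  10  11  12  13  14  15
  0   T   F   F   F   F   F   F   F   F   F   F   F   F   F   F   F
  1   T   T   F   F   F   F   F   F   F   F   F   F   F   F   F   F
  2   T   T   F   F   T   T   F   F   F   F   F   F   F   F   F   F
  3   T   T   F   F   T   T   F   F   F   T   T   F   F   T   T   F
  4   T   T   T   T   T   T   T   T   F   T   T   T   T   T   T   T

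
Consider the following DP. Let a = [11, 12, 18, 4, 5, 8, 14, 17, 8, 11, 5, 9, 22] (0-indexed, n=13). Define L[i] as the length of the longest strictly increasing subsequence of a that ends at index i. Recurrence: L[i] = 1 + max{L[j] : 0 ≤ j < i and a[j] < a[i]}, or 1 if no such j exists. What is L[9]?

4

   i    0    1    2    3    4    5    6    7    8    9   10   11   12
a[i]   11   12   18    4    5    8   14   17    8   11    5    9   22
L[i]    1    2    3    1    2    3    4    5    3    4    2    4    6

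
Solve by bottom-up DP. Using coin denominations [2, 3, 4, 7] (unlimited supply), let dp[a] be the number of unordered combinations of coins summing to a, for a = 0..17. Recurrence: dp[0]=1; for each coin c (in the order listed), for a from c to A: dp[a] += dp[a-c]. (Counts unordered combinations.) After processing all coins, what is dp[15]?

after  coin     0     1     2     3     4     5     6     7     8     9    10    11    12    13    14    15    16    17
          2     1     0     1     0     1     0     1     0     1     0     1     0     1     0     1     0     1     0
          3     1     0     1     1     1     1     2     1     2     2     2     2     3     2     3     3     3     3
          4     1     0     1     1     2     1     3     2     4     3     5     4     7     5     8     7    10     8
          7     1     0     1     1     2     1     3     3     4     4     6     6     8     8    11    11    14    14

11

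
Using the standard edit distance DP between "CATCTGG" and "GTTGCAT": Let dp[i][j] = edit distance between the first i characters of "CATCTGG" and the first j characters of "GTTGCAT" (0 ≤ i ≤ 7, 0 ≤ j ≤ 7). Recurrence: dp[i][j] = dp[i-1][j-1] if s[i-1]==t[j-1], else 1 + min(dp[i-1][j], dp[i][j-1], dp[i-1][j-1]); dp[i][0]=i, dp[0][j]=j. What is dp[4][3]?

3

   ''  G  T  T  G  C  A  T
''  0  1  2  3  4  5  6  7
 C  1  1  2  3  4  4  5  6
 A  2  2  2  3  4  5  4  5
 T  3  3  2  2  3  4  5  4
 C  4  4  3  3  3  3  4  5
 T  5  5  4  3  4  4  4  4
 G  6  5  5  4  3  4  5  5
 G  7  6  6  5  4  4  5  6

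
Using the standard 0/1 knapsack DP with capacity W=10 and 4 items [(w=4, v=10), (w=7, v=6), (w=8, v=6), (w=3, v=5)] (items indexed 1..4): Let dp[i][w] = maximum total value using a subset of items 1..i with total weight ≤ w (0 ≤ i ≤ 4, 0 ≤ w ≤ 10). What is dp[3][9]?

10

i\w   0   1   2   3   4   5   6   7   8   9  10
  0   0   0   0   0   0   0   0   0   0   0   0
  1   0   0   0   0  10  10  10  10  10  10  10
  2   0   0   0   0  10  10  10  10  10  10  10
  3   0   0   0   0  10  10  10  10  10  10  10
  4   0   0   0   5  10  10  10  15  15  15  15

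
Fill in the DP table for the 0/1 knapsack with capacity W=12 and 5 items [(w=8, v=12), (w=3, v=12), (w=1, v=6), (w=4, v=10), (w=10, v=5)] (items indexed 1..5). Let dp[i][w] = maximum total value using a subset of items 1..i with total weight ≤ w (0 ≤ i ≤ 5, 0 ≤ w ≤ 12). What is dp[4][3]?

12

i\w   0   1   2   3   4   5   6   7   8   9  10  11  12
  0   0   0   0   0   0   0   0   0   0   0   0   0   0
  1   0   0   0   0   0   0   0   0  12  12  12  12  12
  2   0   0   0  12  12  12  12  12  12  12  12  24  24
  3   0   6   6  12  18  18  18  18  18  18  18  24  30
  4   0   6   6  12  18  18  18  22  28  28  28  28  30
  5   0   6   6  12  18  18  18  22  28  28  28  28  30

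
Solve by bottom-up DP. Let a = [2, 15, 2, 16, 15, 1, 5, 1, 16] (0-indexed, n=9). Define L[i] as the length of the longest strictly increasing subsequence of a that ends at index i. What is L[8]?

   i    0    1    2    3    4    5    6    7    8
a[i]    2   15    2   16   15    1    5    1   16
L[i]    1    2    1    3    2    1    2    1    3

3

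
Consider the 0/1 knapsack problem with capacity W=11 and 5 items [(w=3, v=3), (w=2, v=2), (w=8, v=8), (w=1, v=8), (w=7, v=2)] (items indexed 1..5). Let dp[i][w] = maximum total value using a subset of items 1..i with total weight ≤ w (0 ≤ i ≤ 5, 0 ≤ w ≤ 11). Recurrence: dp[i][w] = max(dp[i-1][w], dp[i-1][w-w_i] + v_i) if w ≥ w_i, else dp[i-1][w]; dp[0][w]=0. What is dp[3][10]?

i\w   0   1   2   3   4   5   6   7   8   9  10  11
  0   0   0   0   0   0   0   0   0   0   0   0   0
  1   0   0   0   3   3   3   3   3   3   3   3   3
  2   0   0   2   3   3   5   5   5   5   5   5   5
  3   0   0   2   3   3   5   5   5   8   8  10  11
  4   0   8   8  10  11  11  13  13  13  16  16  18
  5   0   8   8  10  11  11  13  13  13  16  16  18

10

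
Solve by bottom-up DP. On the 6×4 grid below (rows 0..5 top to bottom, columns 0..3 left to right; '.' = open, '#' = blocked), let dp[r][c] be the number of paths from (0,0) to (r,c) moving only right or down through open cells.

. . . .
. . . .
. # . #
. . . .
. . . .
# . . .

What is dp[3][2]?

r\c   0   1   2   3
  0   1   1   1   1
  1   1   2   3   4
  2   1   0   3   0
  3   1   1   4   4
  4   1   2   6  10
  5   0   2   8  18

4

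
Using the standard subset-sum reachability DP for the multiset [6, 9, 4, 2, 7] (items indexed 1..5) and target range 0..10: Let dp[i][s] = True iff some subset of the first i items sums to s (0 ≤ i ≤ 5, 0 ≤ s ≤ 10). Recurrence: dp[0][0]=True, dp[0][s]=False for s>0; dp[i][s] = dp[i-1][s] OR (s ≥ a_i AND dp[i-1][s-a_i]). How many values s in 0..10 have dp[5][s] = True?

8

i\s   0   1   2   3   4   5   6   7   8   9  10
  0   T   F   F   F   F   F   F   F   F   F   F
  1   T   F   F   F   F   F   T   F   F   F   F
  2   T   F   F   F   F   F   T   F   F   T   F
  3   T   F   F   F   T   F   T   F   F   T   T
  4   T   F   T   F   T   F   T   F   T   T   T
  5   T   F   T   F   T   F   T   T   T   T   T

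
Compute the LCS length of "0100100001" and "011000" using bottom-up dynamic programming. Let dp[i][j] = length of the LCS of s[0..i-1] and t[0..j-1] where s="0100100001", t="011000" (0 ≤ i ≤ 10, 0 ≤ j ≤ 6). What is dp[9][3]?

   ''  0  1  1  0  0  0
''  0  0  0  0  0  0  0
 0  0  1  1  1  1  1  1
 1  0  1  2  2  2  2  2
 0  0  1  2  2  3  3  3
 0  0  1  2  2  3  4  4
 1  0  1  2  3  3  4  4
 0  0  1  2  3  4  4  5
 0  0  1  2  3  4  5  5
 0  0  1  2  3  4  5  6
 0  0  1  2  3  4  5  6
 1  0  1  2  3  4  5  6

3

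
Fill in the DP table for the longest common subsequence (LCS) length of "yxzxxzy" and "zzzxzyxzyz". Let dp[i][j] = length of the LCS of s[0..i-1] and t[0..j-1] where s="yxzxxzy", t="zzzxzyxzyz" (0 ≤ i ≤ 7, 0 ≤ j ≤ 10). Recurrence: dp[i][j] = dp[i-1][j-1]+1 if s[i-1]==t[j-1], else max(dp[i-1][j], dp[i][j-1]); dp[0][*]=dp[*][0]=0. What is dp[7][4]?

   ''  z  z  z  x  z  y  x  z  y  z
''  0  0  0  0  0  0  0  0  0  0  0
 y  0  0  0  0  0  0  1  1  1  1  1
 x  0  0  0  0  1  1  1  2  2  2  2
 z  0  1  1  1  1  2  2  2  3  3  3
 x  0  1  1  1  2  2  2  3  3  3  3
 x  0  1  1  1  2  2  2  3  3  3  3
 z  0  1  2  2  2  3  3  3  4  4  4
 y  0  1  2  2  2  3  4  4  4  5  5

2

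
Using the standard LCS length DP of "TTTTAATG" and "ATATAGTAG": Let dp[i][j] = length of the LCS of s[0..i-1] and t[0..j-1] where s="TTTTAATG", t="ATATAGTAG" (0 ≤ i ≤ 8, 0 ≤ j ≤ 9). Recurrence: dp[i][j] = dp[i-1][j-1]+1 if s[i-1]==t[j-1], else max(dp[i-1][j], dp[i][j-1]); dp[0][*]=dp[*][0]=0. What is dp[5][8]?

4

   ''  A  T  A  T  A  G  T  A  G
''  0  0  0  0  0  0  0  0  0  0
 T  0  0  1  1  1  1  1  1  1  1
 T  0  0  1  1  2  2  2  2  2  2
 T  0  0  1  1  2  2  2  3  3  3
 T  0  0  1  1  2  2  2  3  3  3
 A  0  1  1  2  2  3  3  3  4  4
 A  0  1  1  2  2  3  3  3  4  4
 T  0  1  2  2  3  3  3  4  4  4
 G  0  1  2  2  3  3  4  4  4  5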